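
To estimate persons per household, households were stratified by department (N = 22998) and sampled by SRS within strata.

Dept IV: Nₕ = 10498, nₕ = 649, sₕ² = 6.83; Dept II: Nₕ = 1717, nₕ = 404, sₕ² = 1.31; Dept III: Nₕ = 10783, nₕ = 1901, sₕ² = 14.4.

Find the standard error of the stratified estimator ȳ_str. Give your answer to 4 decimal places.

Var(ȳ_str) = Σₕ Wₕ²(1 − fₕ)sₕ²/nₕ with Wₕ = Nₕ/N, N = 22998.
Dept IV: Wₕ = 0.45647448; term = 0.45647448²·(1 − 0.06182130)·6.83/649 = 0.0020572855.
Dept II: Wₕ = 0.07465867; term = 0.07465867²·(1 − 0.23529412)·1.31/404 = 1.382117 × 10^-5.
Dept III: Wₕ = 0.46886686; term = 0.46886686²·(1 − 0.17629602)·14.4/1901 = 0.0013716731.
Sum = 0.0034427798.
SE = √(0.0034427798) = 0.0587.

0.0587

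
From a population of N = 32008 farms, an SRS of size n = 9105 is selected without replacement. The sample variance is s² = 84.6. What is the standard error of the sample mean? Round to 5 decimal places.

0.08154

Under SRS without replacement, Var(ȳ) = (1 − f)·s²/n with f = n/N = 9105/32008 = 0.28446013.
Var(ȳ) = (1 − 0.28446013)·84.6/9105 = 0.71553987·0.009291598 = 0.0066485088.
SE(ȳ) = √(0.0066485088) = 0.08154.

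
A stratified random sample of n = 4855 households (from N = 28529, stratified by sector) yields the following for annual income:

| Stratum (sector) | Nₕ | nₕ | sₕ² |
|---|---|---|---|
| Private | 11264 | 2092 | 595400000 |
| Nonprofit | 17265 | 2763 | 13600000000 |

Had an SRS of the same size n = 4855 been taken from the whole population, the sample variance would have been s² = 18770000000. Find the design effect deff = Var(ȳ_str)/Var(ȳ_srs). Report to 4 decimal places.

0.4832

Var(ȳ_str) = Σ Wₕ²(1−fₕ)sₕ²/nₕ with Wₕ = Nₕ/28529:
  Private: (11264/28529)²·(1−2092/11264)·595400000/2092 = 36126.904
  Nonprofit: (17265/28529)²·(1−2763/17265)·13600000000/2763 = 1.5141866 × 10^6
  → Var(ȳ_str) = 1.5503135 × 10^6.
Var(ȳ_srs) = (1 − 4855/28529)·18770000000/4855 = 3.2081904 × 10^6.
deff = (1.5503135 × 10^6) / (3.2081904 × 10^6) = 0.4832.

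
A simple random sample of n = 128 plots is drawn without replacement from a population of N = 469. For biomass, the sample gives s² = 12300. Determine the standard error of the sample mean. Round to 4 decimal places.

8.3587

Under SRS without replacement, Var(ȳ) = (1 − f)·s²/n with f = n/N = 128/469 = 0.27292111.
Var(ȳ) = (1 − 0.27292111)·12300/128 = 0.72707889·96.09375 = 69.867737.
SE(ȳ) = √(69.867737) = 8.3587.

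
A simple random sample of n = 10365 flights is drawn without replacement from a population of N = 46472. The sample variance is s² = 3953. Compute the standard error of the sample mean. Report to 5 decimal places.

Under SRS without replacement, Var(ȳ) = (1 − f)·s²/n with f = n/N = 10365/46472 = 0.22303753.
Var(ȳ) = (1 − 0.22303753)·3953/10365 = 0.77696247·0.38137964 = 0.29631767.
SE(ȳ) = √(0.29631767) = 0.54435.

0.54435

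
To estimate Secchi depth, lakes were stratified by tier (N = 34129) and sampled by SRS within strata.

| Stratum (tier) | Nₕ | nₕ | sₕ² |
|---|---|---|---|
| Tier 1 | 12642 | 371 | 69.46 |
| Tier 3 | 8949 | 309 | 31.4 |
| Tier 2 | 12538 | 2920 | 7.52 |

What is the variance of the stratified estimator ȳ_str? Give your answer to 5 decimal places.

0.03195

Var(ȳ_str) = Σₕ Wₕ²(1 − fₕ)sₕ²/nₕ with Wₕ = Nₕ/N, N = 34129.
Tier 1: Wₕ = 0.37041812; term = 0.37041812²·(1 − 0.02934662)·69.46/371 = 0.024935006.
Tier 3: Wₕ = 0.26221102; term = 0.26221102²·(1 − 0.03452900)·31.4/309 = 0.0067454712.
Tier 2: Wₕ = 0.36737086; term = 0.36737086²·(1 − 0.23289201)·7.52/2920 = 2.6662502 × 10^-4.
Sum = 0.031947102.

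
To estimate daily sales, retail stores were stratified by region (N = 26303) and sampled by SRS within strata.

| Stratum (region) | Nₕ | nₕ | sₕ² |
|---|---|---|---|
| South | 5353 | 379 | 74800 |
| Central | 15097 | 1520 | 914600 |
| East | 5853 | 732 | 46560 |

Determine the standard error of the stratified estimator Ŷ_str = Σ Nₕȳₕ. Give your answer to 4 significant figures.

361200

Var(Ŷ_str) = Σₕ Nₕ²(1 − fₕ)sₕ²/nₕ.
South: 5353²·(1 − 379/5353)·74800/379 = 5.2549116 × 10^9.
Central: 15097²·(1 − 1520/15097)·914600/1520 = 1.2333379 × 10^11.
East: 5853²·(1 − 732/5853)·46560/732 = 1.9064929 × 10^9.
Sum = 1.3049519 × 10^11.
SE = √(1.3049519 × 10^11) = 361200.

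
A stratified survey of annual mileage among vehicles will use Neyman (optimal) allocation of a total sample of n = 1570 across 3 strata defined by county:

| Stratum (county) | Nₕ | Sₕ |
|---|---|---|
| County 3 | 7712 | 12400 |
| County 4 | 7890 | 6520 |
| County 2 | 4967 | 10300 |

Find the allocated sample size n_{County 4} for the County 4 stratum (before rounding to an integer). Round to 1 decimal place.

407.4

Neyman allocation: nₕ = n·NₕSₕ / Σⱼ NⱼSⱼ.
Σ NⱼSⱼ = 7712·12400 + 7890·6520 + 4967·10300 = 1.982317 × 10^8.
n_{County 4} = 1570·7890·6520 / (1.982317 × 10^8) = 407.4.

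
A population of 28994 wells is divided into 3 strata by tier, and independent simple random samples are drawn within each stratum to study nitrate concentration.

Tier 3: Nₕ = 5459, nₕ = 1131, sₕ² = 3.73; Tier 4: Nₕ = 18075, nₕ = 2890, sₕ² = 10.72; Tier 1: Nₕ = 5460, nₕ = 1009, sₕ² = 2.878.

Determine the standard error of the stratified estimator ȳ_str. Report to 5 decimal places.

0.03723

Var(ȳ_str) = Σₕ Wₕ²(1 − fₕ)sₕ²/nₕ with Wₕ = Nₕ/N, N = 28994.
Tier 3: Wₕ = 0.18828033; term = 0.18828033²·(1 − 0.20718080)·3.73/1131 = 9.268945 × 10^-5.
Tier 4: Wₕ = 0.62340484; term = 0.62340484²·(1 − 0.15988935)·10.72/2890 = 0.0012110826.
Tier 1: Wₕ = 0.18831482; term = 0.18831482²·(1 − 0.18479853)·2.878/1009 = 8.2458151 × 10^-5.
Sum = 0.0013862302.
SE = √(0.0013862302) = 0.03723.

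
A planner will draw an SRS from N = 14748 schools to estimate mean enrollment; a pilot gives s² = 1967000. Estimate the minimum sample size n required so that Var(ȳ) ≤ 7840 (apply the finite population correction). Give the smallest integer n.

Without fpc, n₀ = s²/D = 1967000/7840 = 250.8929.
With fpc, (1 − n/N)·s²/n ≤ D requires n ≥ n₀/(1 + n₀/N) = 250.8929/(1 + 250.8929/14748) = 246.6961.
Rounding up, n = 247.

247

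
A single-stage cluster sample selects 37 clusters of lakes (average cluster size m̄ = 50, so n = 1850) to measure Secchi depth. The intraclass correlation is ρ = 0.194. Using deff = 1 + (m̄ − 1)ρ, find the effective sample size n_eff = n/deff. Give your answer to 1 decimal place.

176.1

deff = 1 + (50 − 1)·0.194 = 1 + 9.506 = 10.506.
n_eff = 1850 / 10.506 = 176.1.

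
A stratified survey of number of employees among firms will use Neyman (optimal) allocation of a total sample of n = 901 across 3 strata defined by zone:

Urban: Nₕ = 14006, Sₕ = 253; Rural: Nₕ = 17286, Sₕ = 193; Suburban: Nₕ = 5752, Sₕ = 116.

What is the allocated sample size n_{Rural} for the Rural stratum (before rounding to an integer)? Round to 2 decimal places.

398.30

Neyman allocation: nₕ = n·NₕSₕ / Σⱼ NⱼSⱼ.
Σ NⱼSⱼ = 14006·253 + 17286·193 + 5752·116 = 7.546948 × 10^6.
n_{Rural} = 901·17286·193 / (7.546948 × 10^6) = 398.30.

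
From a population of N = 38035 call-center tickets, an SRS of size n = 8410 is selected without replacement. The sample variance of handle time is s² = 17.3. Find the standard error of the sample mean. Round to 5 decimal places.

Under SRS without replacement, Var(ȳ) = (1 − f)·s²/n with f = n/N = 8410/38035 = 0.22111213.
Var(ȳ) = (1 − 0.22111213)·17.3/8410 = 0.77888787·0.0020570749 = 0.0016022307.
SE(ȳ) = √(0.0016022307) = 0.04003.

0.04003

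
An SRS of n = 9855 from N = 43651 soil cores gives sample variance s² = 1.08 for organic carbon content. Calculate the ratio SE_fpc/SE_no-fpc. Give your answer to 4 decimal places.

0.8799

f = n/N = 9855/43651 = 0.22576802.
SE_no-fpc = √(s²/n) = 0.010468478; SE_fpc = √((1−f)s²/n) = 0.0092112616.
Ratio = √(1−f) = 0.87990453.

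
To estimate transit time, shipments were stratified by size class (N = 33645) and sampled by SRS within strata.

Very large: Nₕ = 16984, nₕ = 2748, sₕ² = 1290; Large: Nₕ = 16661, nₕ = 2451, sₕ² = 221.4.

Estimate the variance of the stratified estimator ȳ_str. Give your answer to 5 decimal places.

Var(ȳ_str) = Σₕ Wₕ²(1 − fₕ)sₕ²/nₕ with Wₕ = Nₕ/N, N = 33645.
Very large: Wₕ = 0.50480012; term = 0.50480012²·(1 − 0.16179934)·1290/2748 = 0.10026743.
Large: Wₕ = 0.49519988; term = 0.49519988²·(1 − 0.14711002)·221.4/2451 = 0.018892454.
Sum = 0.11915988.

0.11916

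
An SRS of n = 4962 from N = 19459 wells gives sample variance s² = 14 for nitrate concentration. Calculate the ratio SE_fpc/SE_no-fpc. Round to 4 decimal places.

f = n/N = 4962/19459 = 0.25499769.
SE_no-fpc = √(s²/n) = 0.053117257; SE_fpc = √((1−f)s²/n) = 0.045847372.
Ratio = √(1−f) = 0.86313516.

0.8631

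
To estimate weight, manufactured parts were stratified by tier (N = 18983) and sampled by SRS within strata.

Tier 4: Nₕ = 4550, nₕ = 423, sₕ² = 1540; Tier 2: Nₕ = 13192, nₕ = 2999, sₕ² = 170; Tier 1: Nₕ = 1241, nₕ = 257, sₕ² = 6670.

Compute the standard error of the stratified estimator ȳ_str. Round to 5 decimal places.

Var(ȳ_str) = Σₕ Wₕ²(1 − fₕ)sₕ²/nₕ with Wₕ = Nₕ/N, N = 18983.
Tier 4: Wₕ = 0.23968814; term = 0.23968814²·(1 − 0.09296703)·1540/423 = 0.18971275.
Tier 2: Wₕ = 0.69493758; term = 0.69493758²·(1 − 0.22733475)·170/2999 = 0.021152194.
Tier 1: Wₕ = 0.06537428; term = 0.06537428²·(1 − 0.20709106)·6670/257 = 0.087948795.
Sum = 0.29881374.
SE = √(0.29881374) = 0.54664.

0.54664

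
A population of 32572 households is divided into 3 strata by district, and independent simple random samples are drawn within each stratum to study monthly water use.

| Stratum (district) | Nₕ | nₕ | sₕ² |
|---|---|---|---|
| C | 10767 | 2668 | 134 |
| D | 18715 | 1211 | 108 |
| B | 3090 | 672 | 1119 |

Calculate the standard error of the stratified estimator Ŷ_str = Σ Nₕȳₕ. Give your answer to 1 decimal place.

6785.0

Var(Ŷ_str) = Σₕ Nₕ²(1 − fₕ)sₕ²/nₕ.
C: 10767²·(1 − 2668/10767)·134/2668 = 4.3797073 × 10^6.
D: 18715²·(1 − 1211/18715)·108/1211 = 2.9215058 × 10^7.
B: 3090²·(1 − 672/3090)·1119/672 = 1.2441582 × 10^7.
Sum = 4.6036347 × 10^7.
SE = √(4.6036347 × 10^7) = 6785.0.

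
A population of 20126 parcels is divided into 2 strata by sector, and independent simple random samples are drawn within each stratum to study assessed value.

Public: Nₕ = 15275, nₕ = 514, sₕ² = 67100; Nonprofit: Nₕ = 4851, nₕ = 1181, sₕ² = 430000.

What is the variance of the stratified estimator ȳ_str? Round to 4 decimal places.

Var(ȳ_str) = Σₕ Wₕ²(1 − fₕ)sₕ²/nₕ with Wₕ = Nₕ/N, N = 20126.
Public: Wₕ = 0.75896850; term = 0.75896850²·(1 − 0.03364975)·67100/514 = 72.667708.
Nonprofit: Wₕ = 0.24103150; term = 0.24103150²·(1 − 0.24345496)·430000/1181 = 16.002984.
Sum = 88.670692.

88.6707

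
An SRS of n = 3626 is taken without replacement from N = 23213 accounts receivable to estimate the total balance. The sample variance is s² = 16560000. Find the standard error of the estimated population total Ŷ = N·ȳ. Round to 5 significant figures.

Var(Ŷ) = N²·Var(ȳ) = N²·(1 − n/N)·s²/n.
f = 3626/23213 = 0.15620557; Var(ȳ) = 0.84379443·16560000/3626 = 3853.6226.
Var(Ŷ) = 23213² · 3853.6226 = 2.076499 × 10^12.
SE(Ŷ) = √(2.076499 × 10^12) = 1.4410 × 10^6.

1.4410 × 10^6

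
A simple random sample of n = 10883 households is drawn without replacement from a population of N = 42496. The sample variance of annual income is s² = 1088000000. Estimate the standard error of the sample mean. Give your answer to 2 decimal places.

272.71

Under SRS without replacement, Var(ȳ) = (1 − f)·s²/n with f = n/N = 10883/42496 = 0.25609469.
Var(ȳ) = (1 − 0.25609469)·1088000000/10883 = 0.74390531·99972.434 = 74370.024.
SE(ȳ) = √(74370.024) = 272.71.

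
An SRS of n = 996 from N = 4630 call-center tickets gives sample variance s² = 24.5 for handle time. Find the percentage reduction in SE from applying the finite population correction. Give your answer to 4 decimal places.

f = n/N = 996/4630 = 0.21511879.
SE_no-fpc = √(s²/n) = 0.15683875; SE_fpc = √((1−f)s²/n) = 0.13894897.
Ratio = √(1−f) = 0.88593522. Reduction = 100·(1 − 0.88593522) = 11.4065%.

11.4065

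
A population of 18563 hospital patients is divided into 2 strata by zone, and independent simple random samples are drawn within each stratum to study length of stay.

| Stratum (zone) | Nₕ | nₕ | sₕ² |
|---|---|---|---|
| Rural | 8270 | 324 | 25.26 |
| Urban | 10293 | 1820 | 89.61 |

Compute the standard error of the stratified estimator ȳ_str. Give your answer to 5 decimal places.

Var(ȳ_str) = Σₕ Wₕ²(1 − fₕ)sₕ²/nₕ with Wₕ = Nₕ/N, N = 18563.
Rural: Wₕ = 0.44550989; term = 0.44550989²·(1 − 0.03917775)·25.26/324 = 0.014867778.
Urban: Wₕ = 0.55449011; term = 0.55449011²·(1 − 0.17681920)·89.61/1820 = 0.012461432.
Sum = 0.02732921.
SE = √(0.02732921) = 0.16532.

0.16532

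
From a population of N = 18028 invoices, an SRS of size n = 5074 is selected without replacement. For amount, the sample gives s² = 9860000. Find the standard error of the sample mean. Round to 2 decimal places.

37.37

Under SRS without replacement, Var(ȳ) = (1 − f)·s²/n with f = n/N = 5074/18028 = 0.28145108.
Var(ȳ) = (1 − 0.28145108)·9860000/5074 = 0.71854892·1943.24 = 1396.313.
SE(ȳ) = √(1396.313) = 37.37.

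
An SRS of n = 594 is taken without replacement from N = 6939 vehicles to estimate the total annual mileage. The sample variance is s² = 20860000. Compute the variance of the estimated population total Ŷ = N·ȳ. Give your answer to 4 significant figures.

1.546 × 10^12

Var(Ŷ) = N²·Var(ȳ) = N²·(1 − n/N)·s²/n.
f = 594/6939 = 0.08560311; Var(ȳ) = 0.91439689·20860000/594 = 32111.648.
Var(Ŷ) = 6939² · 32111.648 = 1.5461669 × 10^12.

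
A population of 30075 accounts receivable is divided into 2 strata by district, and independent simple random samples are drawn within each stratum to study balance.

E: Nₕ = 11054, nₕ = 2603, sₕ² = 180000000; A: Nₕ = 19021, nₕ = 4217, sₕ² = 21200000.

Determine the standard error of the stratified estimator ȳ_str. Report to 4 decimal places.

93.3112

Var(ȳ_str) = Σₕ Wₕ²(1 − fₕ)sₕ²/nₕ with Wₕ = Nₕ/N, N = 30075.
E: Wₕ = 0.36754780; term = 0.36754780²·(1 − 0.23548037)·180000000/2603 = 7141.9142.
A: Wₕ = 0.63245220; term = 0.63245220²·(1 − 0.22170233)·21200000/4217 = 1565.0687.
Sum = 8706.9829.
SE = √(8706.9829) = 93.3112.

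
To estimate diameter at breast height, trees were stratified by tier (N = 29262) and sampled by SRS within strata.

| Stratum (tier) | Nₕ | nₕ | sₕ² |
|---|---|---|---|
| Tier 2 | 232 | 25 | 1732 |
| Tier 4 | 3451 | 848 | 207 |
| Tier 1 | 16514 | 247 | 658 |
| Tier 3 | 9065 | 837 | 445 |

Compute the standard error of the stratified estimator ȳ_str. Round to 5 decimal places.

0.94261

Var(ȳ_str) = Σₕ Wₕ²(1 − fₕ)sₕ²/nₕ with Wₕ = Nₕ/N, N = 29262.
Tier 2: Wₕ = 0.00792837; term = 0.00792837²·(1 − 0.10775862)·1732/25 = 0.003885601.
Tier 4: Wₕ = 0.11793452; term = 0.11793452²·(1 − 0.24572588)·207/848 = 0.0025608587.
Tier 1: Wₕ = 0.56434967; term = 0.56434967²·(1 − 0.01495701)·658/247 = 0.83575826.
Tier 3: Wₕ = 0.30978744; term = 0.30978744²·(1 − 0.09233315)·445/837 = 0.046311477.
Sum = 0.8885162.
SE = √(0.8885162) = 0.94261.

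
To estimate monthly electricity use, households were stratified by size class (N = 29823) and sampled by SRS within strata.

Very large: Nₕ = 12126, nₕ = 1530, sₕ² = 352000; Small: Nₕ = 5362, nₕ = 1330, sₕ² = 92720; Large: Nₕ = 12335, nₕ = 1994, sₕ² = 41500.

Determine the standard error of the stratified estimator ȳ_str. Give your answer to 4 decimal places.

Var(ȳ_str) = Σₕ Wₕ²(1 − fₕ)sₕ²/nₕ with Wₕ = Nₕ/N, N = 29823.
Very large: Wₕ = 0.40659893; term = 0.40659893²·(1 − 0.12617516)·352000/1530 = 33.235949.
Small: Wₕ = 0.17979412; term = 0.17979412²·(1 − 0.24804178)·92720/1330 = 1.6945971.
Large: Wₕ = 0.41360695; term = 0.41360695²·(1 − 0.16165383)·41500/1994 = 2.9848463.
Sum = 37.915392.
SE = √(37.915392) = 6.1575.

6.1575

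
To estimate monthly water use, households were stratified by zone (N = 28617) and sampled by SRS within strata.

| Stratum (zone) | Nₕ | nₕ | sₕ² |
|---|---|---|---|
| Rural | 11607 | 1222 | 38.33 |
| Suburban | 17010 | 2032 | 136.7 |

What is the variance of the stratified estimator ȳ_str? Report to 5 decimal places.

Var(ȳ_str) = Σₕ Wₕ²(1 − fₕ)sₕ²/nₕ with Wₕ = Nₕ/N, N = 28617.
Rural: Wₕ = 0.40559807; term = 0.40559807²·(1 − 0.10528130)·38.33/1222 = 0.0046168513.
Suburban: Wₕ = 0.59440193; term = 0.59440193²·(1 − 0.11945914)·136.7/2032 = 0.020929302.
Sum = 0.025546153.

0.02555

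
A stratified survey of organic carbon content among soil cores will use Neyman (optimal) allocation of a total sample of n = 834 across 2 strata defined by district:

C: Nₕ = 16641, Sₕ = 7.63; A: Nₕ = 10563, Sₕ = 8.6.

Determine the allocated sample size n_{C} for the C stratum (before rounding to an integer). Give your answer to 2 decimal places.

486.17

Neyman allocation: nₕ = n·NₕSₕ / Σⱼ NⱼSⱼ.
Σ NⱼSⱼ = 16641·7.63 + 10563·8.6 = 217812.63.
n_{C} = 834·16641·7.63 / 217812.63 = 486.17.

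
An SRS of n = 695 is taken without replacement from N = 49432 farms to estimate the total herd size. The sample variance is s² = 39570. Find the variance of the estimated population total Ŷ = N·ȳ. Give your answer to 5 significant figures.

Var(Ŷ) = N²·Var(ȳ) = N²·(1 − n/N)·s²/n.
f = 695/49432 = 0.01405972; Var(ȳ) = 0.98594028·39570/695 = 56.134758.
Var(Ŷ) = 49432² · 56.134758 = 1.3716655 × 10^11.

1.3717 × 10^11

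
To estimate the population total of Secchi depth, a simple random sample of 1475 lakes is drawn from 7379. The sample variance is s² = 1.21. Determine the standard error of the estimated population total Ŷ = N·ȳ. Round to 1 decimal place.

Var(Ŷ) = N²·Var(ȳ) = N²·(1 − n/N)·s²/n.
f = 1475/7379 = 0.19989158; Var(ȳ) = 0.80010842·1.21/1475 = 6.5636012 × 10^-4.
Var(Ŷ) = 7379² · (6.5636012 × 10^-4) = 35738.573.
SE(Ŷ) = √(35738.573) = 189.0.

189.0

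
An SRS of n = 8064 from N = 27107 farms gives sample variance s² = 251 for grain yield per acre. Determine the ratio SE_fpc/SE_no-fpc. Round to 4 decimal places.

f = n/N = 8064/27107 = 0.29748773.
SE_no-fpc = √(s²/n) = 0.1764256; SE_fpc = √((1−f)s²/n) = 0.14787289.
Ratio = √(1−f) = 0.83816005.

0.8382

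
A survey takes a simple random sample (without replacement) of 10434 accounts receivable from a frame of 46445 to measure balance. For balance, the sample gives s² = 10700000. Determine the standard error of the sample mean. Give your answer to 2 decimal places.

28.20

Under SRS without replacement, Var(ȳ) = (1 − f)·s²/n with f = n/N = 10434/46445 = 0.22465282.
Var(ȳ) = (1 − 0.22465282)·10700000/10434 = 0.77534718·1025.4936 = 795.11356.
SE(ȳ) = √(795.11356) = 28.20.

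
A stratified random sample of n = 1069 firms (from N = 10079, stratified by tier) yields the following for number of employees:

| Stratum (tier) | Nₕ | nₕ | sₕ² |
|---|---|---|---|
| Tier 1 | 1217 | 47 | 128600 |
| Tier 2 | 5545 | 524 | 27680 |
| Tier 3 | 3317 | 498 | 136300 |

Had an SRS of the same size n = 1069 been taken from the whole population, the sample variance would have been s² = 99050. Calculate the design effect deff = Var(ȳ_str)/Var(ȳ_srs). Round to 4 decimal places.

0.9420

Var(ȳ_str) = Σ Wₕ²(1−fₕ)sₕ²/nₕ with Wₕ = Nₕ/10079:
  Tier 1: (1217/10079)²·(1−47/1217)·128600/47 = 38.351704
  Tier 2: (5545/10079)²·(1−524/5545)·27680/524 = 14.477437
  Tier 3: (3317/10079)²·(1−498/3317)·136300/498 = 25.192552
  → Var(ȳ_str) = 78.021693.
Var(ȳ_srs) = (1 − 1069/10079)·99050/1069 = 82.829325.
deff = 78.021693 / 82.829325 = 0.9420.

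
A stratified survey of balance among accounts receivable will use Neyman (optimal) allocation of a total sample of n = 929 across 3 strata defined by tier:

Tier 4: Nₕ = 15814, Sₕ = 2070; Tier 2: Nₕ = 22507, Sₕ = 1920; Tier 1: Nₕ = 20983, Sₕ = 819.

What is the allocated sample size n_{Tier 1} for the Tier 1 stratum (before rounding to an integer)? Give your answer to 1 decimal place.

Neyman allocation: nₕ = n·NₕSₕ / Σⱼ NⱼSⱼ.
Σ NⱼSⱼ = 15814·2070 + 22507·1920 + 20983·819 = 9.3133497 × 10^7.
n_{Tier 1} = 929·20983·819 / (9.3133497 × 10^7) = 171.4.

171.4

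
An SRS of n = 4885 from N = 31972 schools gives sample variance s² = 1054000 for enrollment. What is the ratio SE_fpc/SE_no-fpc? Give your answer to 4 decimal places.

f = n/N = 4885/31972 = 0.15278994.
SE_no-fpc = √(s²/n) = 14.688858; SE_fpc = √((1−f)s²/n) = 13.520214.
Ratio = √(1−f) = 0.92044014.

0.9204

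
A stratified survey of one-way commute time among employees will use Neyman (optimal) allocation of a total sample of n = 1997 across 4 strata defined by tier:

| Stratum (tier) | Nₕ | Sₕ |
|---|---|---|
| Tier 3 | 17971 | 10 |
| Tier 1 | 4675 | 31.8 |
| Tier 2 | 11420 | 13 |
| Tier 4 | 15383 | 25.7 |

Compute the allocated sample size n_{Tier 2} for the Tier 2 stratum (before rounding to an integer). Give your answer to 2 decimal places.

Neyman allocation: nₕ = n·NₕSₕ / Σⱼ NⱼSⱼ.
Σ NⱼSⱼ = 17971·10 + 4675·31.8 + 11420·13 + 15383·25.7 = 872178.1.
n_{Tier 2} = 1997·11420·13 / 872178.1 = 339.92.

339.92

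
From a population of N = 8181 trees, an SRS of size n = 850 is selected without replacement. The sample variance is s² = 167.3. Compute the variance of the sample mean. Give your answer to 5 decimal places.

0.17637

Under SRS without replacement, Var(ȳ) = (1 − f)·s²/n with f = n/N = 850/8181 = 0.10389928.
Var(ȳ) = (1 − 0.10389928)·167.3/850 = 0.89610072·0.19682353 = 0.17637371.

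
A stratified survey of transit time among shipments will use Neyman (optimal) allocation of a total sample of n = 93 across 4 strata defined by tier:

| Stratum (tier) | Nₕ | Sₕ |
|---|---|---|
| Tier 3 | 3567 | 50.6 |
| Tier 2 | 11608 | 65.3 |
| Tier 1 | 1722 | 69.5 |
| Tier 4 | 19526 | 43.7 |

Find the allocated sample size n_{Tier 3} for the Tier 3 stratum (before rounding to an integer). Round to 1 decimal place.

Neyman allocation: nₕ = n·NₕSₕ / Σⱼ NⱼSⱼ.
Σ NⱼSⱼ = 3567·50.6 + 11608·65.3 + 1722·69.5 + 19526·43.7 = 1.9114578 × 10^6.
n_{Tier 3} = 93·3567·50.6 / (1.9114578 × 10^6) = 8.8.

8.8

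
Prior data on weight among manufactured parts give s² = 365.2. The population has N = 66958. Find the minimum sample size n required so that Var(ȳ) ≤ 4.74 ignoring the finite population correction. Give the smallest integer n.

78

Without fpc, n₀ = s²/D = 365.2/4.74 = 77.0464.
Rounding up, n = 78.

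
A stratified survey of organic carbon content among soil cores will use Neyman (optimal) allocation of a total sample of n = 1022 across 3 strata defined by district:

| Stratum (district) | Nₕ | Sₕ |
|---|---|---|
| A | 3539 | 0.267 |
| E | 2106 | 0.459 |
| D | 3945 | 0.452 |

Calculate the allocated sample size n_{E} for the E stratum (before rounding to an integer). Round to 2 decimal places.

Neyman allocation: nₕ = n·NₕSₕ / Σⱼ NⱼSⱼ.
Σ NⱼSⱼ = 3539·0.267 + 2106·0.459 + 3945·0.452 = 3694.707.
n_{E} = 1022·2106·0.459 / 3694.707 = 267.39.

267.39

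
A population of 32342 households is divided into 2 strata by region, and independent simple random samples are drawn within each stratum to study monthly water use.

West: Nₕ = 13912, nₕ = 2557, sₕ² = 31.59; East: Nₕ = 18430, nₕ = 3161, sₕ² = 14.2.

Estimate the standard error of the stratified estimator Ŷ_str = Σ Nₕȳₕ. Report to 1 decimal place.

1793.3

Var(Ŷ_str) = Σₕ Nₕ²(1 − fₕ)sₕ²/nₕ.
West: 13912²·(1 − 2557/13912)·31.59/2557 = 1.9516216 × 10^6.
East: 18430²·(1 − 3161/18430)·14.2/3161 = 1.2641534 × 10^6.
Sum = 3.215775 × 10^6.
SE = √(3.215775 × 10^6) = 1793.3.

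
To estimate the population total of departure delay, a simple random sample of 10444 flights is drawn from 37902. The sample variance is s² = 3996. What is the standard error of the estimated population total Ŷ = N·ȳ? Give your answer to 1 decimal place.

Var(Ŷ) = N²·Var(ȳ) = N²·(1 − n/N)·s²/n.
f = 10444/37902 = 0.27555274; Var(ȳ) = 0.72444726·3996/10444 = 0.27718223.
Var(Ŷ) = 37902² · 0.27718223 = 3.9818935 × 10^8.
SE(Ŷ) = √(3.9818935 × 10^8) = 19954.7.

19954.7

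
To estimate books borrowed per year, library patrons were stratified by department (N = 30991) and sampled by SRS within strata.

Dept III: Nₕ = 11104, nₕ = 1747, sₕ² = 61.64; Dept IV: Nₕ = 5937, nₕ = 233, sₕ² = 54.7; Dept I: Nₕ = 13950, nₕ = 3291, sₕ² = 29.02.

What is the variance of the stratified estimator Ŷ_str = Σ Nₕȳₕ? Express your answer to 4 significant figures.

Var(Ŷ_str) = Σₕ Nₕ²(1 − fₕ)sₕ²/nₕ.
Dept III: 11104²·(1 − 1747/11104)·61.64/1747 = 3.6659438 × 10^6.
Dept IV: 5937²·(1 − 233/5937)·54.7/233 = 7.9501985 × 10^6.
Dept I: 13950²·(1 − 3291/13950)·29.02/3291 = 1.3111736 × 10^6.
Sum = 1.2927316 × 10^7.

1.293 × 10^7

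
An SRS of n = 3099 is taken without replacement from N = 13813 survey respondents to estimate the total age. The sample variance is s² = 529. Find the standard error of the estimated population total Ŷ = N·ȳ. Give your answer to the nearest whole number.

Var(Ŷ) = N²·Var(ȳ) = N²·(1 − n/N)·s²/n.
f = 3099/13813 = 0.22435387; Var(ȳ) = 0.77564613·529/3099 = 0.13240297.
Var(Ŷ) = 13813² · 0.13240297 = 2.526235 × 10^7.
SE(Ŷ) = √(2.526235 × 10^7) = 5026.

5026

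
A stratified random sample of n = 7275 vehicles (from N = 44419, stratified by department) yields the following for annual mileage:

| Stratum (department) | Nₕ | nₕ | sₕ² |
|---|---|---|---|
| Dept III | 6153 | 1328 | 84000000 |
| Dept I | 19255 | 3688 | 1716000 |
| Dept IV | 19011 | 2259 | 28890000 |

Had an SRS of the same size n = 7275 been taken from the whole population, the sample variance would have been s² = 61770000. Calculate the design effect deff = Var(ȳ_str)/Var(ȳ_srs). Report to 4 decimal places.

0.4347

Var(ȳ_str) = Σ Wₕ²(1−fₕ)sₕ²/nₕ with Wₕ = Nₕ/44419:
  Dept III: (6153/44419)²·(1−1328/6153)·84000000/1328 = 951.76097
  Dept I: (19255/44419)²·(1−3688/19255)·1716000/3688 = 70.686628
  Dept IV: (19011/44419)²·(1−2259/19011)·28890000/2259 = 2064.2647
  → Var(ȳ_str) = 3086.7123.
Var(ȳ_srs) = (1 − 7275/44419)·61770000/7275 = 7100.1005.
deff = 3086.7123 / 7100.1005 = 0.4347.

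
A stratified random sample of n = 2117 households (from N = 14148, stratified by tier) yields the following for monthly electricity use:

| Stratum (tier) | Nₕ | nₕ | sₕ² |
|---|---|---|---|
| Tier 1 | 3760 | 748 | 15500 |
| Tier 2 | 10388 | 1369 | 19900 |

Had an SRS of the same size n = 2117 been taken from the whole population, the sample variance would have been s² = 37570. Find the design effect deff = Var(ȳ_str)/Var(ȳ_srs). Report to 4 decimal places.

0.5285

Var(ȳ_str) = Σ Wₕ²(1−fₕ)sₕ²/nₕ with Wₕ = Nₕ/14148:
  Tier 1: (3760/14148)²·(1−748/3760)·15500/748 = 1.1724189
  Tier 2: (10388/14148)²·(1−1369/10388)·19900/1369 = 6.8037736
  → Var(ȳ_str) = 7.9761925.
Var(ȳ_srs) = (1 − 2117/14148)·37570/2117 = 15.091313.
deff = 7.9761925 / 15.091313 = 0.5285.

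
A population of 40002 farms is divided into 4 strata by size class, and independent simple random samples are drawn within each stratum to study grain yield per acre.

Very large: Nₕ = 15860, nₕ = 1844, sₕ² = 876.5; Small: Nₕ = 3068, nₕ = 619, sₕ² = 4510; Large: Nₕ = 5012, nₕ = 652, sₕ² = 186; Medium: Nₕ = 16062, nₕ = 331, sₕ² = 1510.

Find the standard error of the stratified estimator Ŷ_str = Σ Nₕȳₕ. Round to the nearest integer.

Var(Ŷ_str) = Σₕ Nₕ²(1 − fₕ)sₕ²/nₕ.
Very large: 15860²·(1 − 1844/15860)·876.5/1844 = 1.0566187 × 10^8.
Small: 3068²·(1 − 619/3068)·4510/619 = 5.4743181 × 10^7.
Large: 5012²·(1 − 652/5012)·186/652 = 6.233944 × 10^6.
Medium: 16062²·(1 − 331/16062)·1510/331 = 1.1526698 × 10^9.
Sum = 1.3193088 × 10^9.
SE = √(1.3193088 × 10^9) = 36322.

36322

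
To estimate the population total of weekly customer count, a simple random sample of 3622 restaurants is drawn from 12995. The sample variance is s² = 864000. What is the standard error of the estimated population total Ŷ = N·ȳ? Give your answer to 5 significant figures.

170460

Var(Ŷ) = N²·Var(ȳ) = N²·(1 − n/N)·s²/n.
f = 3622/12995 = 0.27872259; Var(ȳ) = 0.72127741·864000/3622 = 172.05513.
Var(Ŷ) = 12995² · 172.05513 = 2.9054954 × 10^10.
SE(Ŷ) = √(2.9054954 × 10^10) = 170460.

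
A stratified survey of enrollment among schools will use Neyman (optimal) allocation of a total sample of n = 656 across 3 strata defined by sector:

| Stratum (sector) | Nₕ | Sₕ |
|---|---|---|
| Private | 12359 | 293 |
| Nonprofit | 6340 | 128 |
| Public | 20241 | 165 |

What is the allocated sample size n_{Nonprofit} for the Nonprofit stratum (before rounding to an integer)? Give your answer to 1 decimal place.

Neyman allocation: nₕ = n·NₕSₕ / Σⱼ NⱼSⱼ.
Σ NⱼSⱼ = 12359·293 + 6340·128 + 20241·165 = 7.772472 × 10^6.
n_{Nonprofit} = 656·6340·128 / (7.772472 × 10^6) = 68.5.

68.5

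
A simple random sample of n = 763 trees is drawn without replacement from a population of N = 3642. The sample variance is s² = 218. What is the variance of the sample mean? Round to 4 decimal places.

0.2259

Under SRS without replacement, Var(ȳ) = (1 − f)·s²/n with f = n/N = 763/3642 = 0.20950027.
Var(ȳ) = (1 − 0.20950027)·218/763 = 0.79049973·0.28571429 = 0.22585706.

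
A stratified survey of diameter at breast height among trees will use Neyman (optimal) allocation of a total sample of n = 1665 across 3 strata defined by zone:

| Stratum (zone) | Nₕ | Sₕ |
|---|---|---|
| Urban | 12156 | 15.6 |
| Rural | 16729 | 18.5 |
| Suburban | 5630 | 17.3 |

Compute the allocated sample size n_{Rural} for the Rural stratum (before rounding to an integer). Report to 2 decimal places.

Neyman allocation: nₕ = n·NₕSₕ / Σⱼ NⱼSⱼ.
Σ NⱼSⱼ = 12156·15.6 + 16729·18.5 + 5630·17.3 = 596519.1.
n_{Rural} = 1665·16729·18.5 / 596519.1 = 863.84.

863.84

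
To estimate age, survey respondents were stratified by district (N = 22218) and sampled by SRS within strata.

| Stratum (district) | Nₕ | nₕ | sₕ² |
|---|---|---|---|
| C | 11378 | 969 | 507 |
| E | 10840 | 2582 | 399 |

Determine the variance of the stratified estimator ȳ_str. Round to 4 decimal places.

Var(ȳ_str) = Σₕ Wₕ²(1 − fₕ)sₕ²/nₕ with Wₕ = Nₕ/N, N = 22218.
C: Wₕ = 0.51210730; term = 0.51210730²·(1 − 0.08516435)·507/969 = 0.12553048.
E: Wₕ = 0.48789270; term = 0.48789270²·(1 − 0.23819188)·399/2582 = 0.028022759.
Sum = 0.15355324.

0.1536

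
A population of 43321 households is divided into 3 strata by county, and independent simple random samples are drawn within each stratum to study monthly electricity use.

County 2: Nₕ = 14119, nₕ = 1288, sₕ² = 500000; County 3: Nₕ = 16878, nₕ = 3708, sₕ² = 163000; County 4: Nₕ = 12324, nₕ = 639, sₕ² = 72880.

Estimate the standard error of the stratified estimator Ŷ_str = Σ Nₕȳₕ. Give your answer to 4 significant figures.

310700

Var(Ŷ_str) = Σₕ Nₕ²(1 − fₕ)sₕ²/nₕ.
County 2: 14119²·(1 − 1288/14119)·500000/1288 = 7.0326432 × 10^10.
County 3: 16878²·(1 − 3708/16878)·163000/3708 = 9.7713515 × 10^9.
County 4: 12324²·(1 − 639/12324)·72880/639 = 1.6424339 × 10^10.
Sum = 9.6522123 × 10^10.
SE = √(9.6522123 × 10^10) = 310700.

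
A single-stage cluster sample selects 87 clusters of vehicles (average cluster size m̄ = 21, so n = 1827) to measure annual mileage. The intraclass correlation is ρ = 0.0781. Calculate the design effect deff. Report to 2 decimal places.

2.56

deff = 1 + (21 − 1)·0.0781 = 1 + 1.562 = 2.562.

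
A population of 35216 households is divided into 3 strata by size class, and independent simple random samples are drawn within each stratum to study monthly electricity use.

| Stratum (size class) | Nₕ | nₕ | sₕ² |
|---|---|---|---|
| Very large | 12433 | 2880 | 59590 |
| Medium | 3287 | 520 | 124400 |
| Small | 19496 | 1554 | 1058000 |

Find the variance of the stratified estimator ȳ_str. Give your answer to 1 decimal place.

195.8

Var(ȳ_str) = Σₕ Wₕ²(1 − fₕ)sₕ²/nₕ with Wₕ = Nₕ/N, N = 35216.
Very large: Wₕ = 0.35304975; term = 0.35304975²·(1 − 0.23164160)·59590/2880 = 1.9816026.
Medium: Wₕ = 0.09333826; term = 0.09333826²·(1 − 0.15819897)·124400/520 = 1.7544696.
Small: Wₕ = 0.55361199; term = 0.55361199²·(1 − 0.07970866)·1058000/1554 = 192.03084.
Sum = 195.76691.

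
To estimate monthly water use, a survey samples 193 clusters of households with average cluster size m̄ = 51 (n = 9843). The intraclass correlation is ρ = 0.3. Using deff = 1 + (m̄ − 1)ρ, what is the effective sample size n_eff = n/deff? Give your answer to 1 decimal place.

615.2

deff = 1 + (51 − 1)·0.3 = 1 + 15 = 16.
n_eff = 9843 / 16 = 615.2.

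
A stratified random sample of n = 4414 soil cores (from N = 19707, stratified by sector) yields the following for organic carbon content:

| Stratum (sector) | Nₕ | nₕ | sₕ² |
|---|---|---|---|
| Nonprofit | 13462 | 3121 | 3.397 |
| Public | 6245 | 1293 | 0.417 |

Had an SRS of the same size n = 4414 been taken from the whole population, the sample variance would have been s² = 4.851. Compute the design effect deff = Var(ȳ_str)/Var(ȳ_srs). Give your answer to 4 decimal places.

Var(ȳ_str) = Σ Wₕ²(1−fₕ)sₕ²/nₕ with Wₕ = Nₕ/19707:
  Nonprofit: (13462/19707)²·(1−3121/13462)·3.397/3121 = 3.9015113 × 10^-4
  Public: (6245/19707)²·(1−1293/6245)·0.417/1293 = 2.5680861 × 10^-5
  → Var(ȳ_str) = 4.1583199 × 10^-4.
Var(ȳ_srs) = (1 − 4414/19707)·4.851/4414 = 8.5284698 × 10^-4.
deff = (4.1583199 × 10^-4) / (8.5284698 × 10^-4) = 0.4876.

0.4876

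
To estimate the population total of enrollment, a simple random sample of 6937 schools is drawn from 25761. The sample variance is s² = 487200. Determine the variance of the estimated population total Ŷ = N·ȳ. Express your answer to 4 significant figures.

Var(Ŷ) = N²·Var(ȳ) = N²·(1 − n/N)·s²/n.
f = 6937/25761 = 0.26928302; Var(ȳ) = 0.73071698·487200/6937 = 51.319779.
Var(Ŷ) = 25761² · 51.319779 = 3.40573 × 10^10.

3.406 × 10^10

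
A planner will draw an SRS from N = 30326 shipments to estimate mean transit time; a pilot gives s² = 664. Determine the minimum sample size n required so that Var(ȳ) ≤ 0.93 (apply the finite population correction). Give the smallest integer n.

Without fpc, n₀ = s²/D = 664/0.93 = 713.9785.
With fpc, (1 − n/N)·s²/n ≤ D requires n ≥ n₀/(1 + n₀/N) = 713.9785/(1 + 713.9785/30326) = 697.5556.
Rounding up, n = 698.

698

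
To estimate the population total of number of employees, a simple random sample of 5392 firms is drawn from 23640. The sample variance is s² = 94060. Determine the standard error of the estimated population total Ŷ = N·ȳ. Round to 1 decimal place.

86747.9

Var(Ŷ) = N²·Var(ȳ) = N²·(1 − n/N)·s²/n.
f = 5392/23640 = 0.22808799; Var(ȳ) = 0.77191201·94060/5392 = 13.465513.
Var(Ŷ) = 23640² · 13.465513 = 7.5251966 × 10^9.
SE(Ŷ) = √(7.5251966 × 10^9) = 86747.9.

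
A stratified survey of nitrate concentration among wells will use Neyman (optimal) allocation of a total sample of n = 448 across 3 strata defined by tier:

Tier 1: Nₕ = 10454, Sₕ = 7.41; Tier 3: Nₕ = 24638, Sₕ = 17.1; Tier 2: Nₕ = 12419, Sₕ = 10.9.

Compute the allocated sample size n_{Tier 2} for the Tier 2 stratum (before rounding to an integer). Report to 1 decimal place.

95.6

Neyman allocation: nₕ = n·NₕSₕ / Σⱼ NⱼSⱼ.
Σ NⱼSⱼ = 10454·7.41 + 24638·17.1 + 12419·10.9 = 634141.04.
n_{Tier 2} = 448·12419·10.9 / 634141.04 = 95.6.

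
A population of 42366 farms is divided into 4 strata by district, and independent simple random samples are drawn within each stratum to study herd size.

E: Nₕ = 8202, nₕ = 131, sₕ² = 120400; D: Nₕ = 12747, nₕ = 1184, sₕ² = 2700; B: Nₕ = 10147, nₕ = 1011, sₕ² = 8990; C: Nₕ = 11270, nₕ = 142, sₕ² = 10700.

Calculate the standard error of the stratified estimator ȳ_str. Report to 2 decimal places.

Var(ȳ_str) = Σₕ Wₕ²(1 − fₕ)sₕ²/nₕ with Wₕ = Nₕ/N, N = 42366.
E: Wₕ = 0.19359864; term = 0.19359864²·(1 − 0.01597171)·120400/131 = 33.897477.
D: Wₕ = 0.30087806; term = 0.30087806²·(1 − 0.09288460)·2700/1184 = 0.18726458.
B: Wₕ = 0.23950810; term = 0.23950810²·(1 − 0.09963536)·8990/1011 = 0.45926924.
C: Wₕ = 0.26601520; term = 0.26601520²·(1 − 0.01259982)·10700/142 = 5.2650384.
Sum = 39.809049.
SE = √(39.809049) = 6.31.

6.31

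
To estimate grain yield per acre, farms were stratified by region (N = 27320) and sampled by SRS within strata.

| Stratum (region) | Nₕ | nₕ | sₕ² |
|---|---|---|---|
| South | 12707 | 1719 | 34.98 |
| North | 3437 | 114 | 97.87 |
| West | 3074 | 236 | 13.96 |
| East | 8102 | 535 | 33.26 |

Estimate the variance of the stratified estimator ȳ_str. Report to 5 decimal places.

0.02274

Var(ȳ_str) = Σₕ Wₕ²(1 − fₕ)sₕ²/nₕ with Wₕ = Nₕ/N, N = 27320.
South: Wₕ = 0.46511713; term = 0.46511713²·(1 − 0.13527977)·34.98/1719 = 0.0038066611.
North: Wₕ = 0.12580527; term = 0.12580527²·(1 − 0.03316846)·97.87/114 = 0.01313691.
West: Wₕ = 0.11251830; term = 0.11251830²·(1 − 0.07677293)·13.96/236 = 6.9139826 × 10^-4.
East: Wₕ = 0.29655930; term = 0.29655930²·(1 − 0.06603308)·33.26/535 = 0.0051064966.
Sum = 0.022741466.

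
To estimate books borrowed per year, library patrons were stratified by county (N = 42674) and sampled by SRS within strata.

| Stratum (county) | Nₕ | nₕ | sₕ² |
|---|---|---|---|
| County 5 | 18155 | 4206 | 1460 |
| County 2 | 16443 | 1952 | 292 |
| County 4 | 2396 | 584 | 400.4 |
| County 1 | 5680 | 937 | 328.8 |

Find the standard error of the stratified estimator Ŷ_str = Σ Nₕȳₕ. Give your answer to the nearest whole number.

11661

Var(Ŷ_str) = Σₕ Nₕ²(1 − fₕ)sₕ²/nₕ.
County 5: 18155²·(1 − 4206/18155)·1460/4206 = 8.790689 × 10^7.
County 2: 16443²·(1 − 1952/16443)·292/1952 = 3.5643673 × 10^7.
County 4: 2396²·(1 − 584/2396)·400.4/584 = 2.9766394 × 10^6.
County 1: 5680²·(1 − 937/5680)·328.8/937 = 9.4535229 × 10^6.
Sum = 1.3598073 × 10^8.
SE = √(1.3598073 × 10^8) = 11661.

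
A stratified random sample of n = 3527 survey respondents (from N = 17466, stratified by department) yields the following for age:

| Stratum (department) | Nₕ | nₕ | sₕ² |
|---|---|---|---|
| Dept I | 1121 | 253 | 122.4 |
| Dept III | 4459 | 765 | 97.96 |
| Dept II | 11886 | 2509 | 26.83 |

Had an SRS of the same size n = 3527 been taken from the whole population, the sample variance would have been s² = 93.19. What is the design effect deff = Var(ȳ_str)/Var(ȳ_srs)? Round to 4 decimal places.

Var(ȳ_str) = Σ Wₕ²(1−fₕ)sₕ²/nₕ with Wₕ = Nₕ/17466:
  Dept I: (1121/17466)²·(1−253/1121)·122.4/253 = 0.0015431187
  Dept III: (4459/17466)²·(1−765/4459)·97.96/765 = 0.0069140863
  Dept II: (11886/17466)²·(1−2509/11886)·26.83/2509 = 0.003906904
  → Var(ȳ_str) = 0.012364109.
Var(ȳ_srs) = (1 − 3527/17466)·93.19/3527 = 0.021086379.
deff = 0.012364109 / 0.021086379 = 0.5864.

0.5864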